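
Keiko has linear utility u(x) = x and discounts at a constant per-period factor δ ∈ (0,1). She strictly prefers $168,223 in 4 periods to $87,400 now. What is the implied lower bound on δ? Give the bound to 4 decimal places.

δ > 0.8490

Comparing present values: 87400 < δ^4·168223.
Hence δ^4 > 87400/168223 = 0.51955, and x ↦ x^(1/4) is increasing on (0,∞).
δ > 0.51955^(1/4) = 0.8490.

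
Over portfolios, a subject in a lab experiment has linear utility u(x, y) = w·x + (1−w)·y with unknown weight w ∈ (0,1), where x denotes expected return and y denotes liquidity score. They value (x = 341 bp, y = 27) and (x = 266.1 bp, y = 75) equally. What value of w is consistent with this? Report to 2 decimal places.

w = 0.39

u(341,27) = u(266.1,75) means w·341 + (1−w)·27 = w·266.1 + (1−w)·75.
w·(341−266.1) = (1−w)·(75−27), i.e. w·74.9 = (1−w)·48.
Hence w = 48/(74.9+48) = 48/122.9 = 0.39.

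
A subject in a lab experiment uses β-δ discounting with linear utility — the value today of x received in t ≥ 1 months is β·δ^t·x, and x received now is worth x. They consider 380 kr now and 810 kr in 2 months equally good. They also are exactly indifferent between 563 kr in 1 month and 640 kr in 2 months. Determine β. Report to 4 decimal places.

Both payoffs in the second observation are in the future, so β drops out: δ^1·563 = δ^2·640 ⇒ δ = 563/640 = 0.87969.
The first indifference: 380 = β·δ^2·810, so β = 380/(δ^2·810) = 380/(0.77385·810) ≈ 0.6062.

β ≈ 0.6062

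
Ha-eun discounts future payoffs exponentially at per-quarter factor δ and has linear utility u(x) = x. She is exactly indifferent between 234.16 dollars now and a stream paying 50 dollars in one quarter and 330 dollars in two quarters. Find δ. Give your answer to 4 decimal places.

δ ≈ 0.7700

Equating present values: 234.16 = 50δ + 330δ².
So 330δ² + 50δ − 234.16 = 0.
By the quadratic formula (taking the positive root), δ = (−50 + √311591.20) / 660 ≈ 0.7700.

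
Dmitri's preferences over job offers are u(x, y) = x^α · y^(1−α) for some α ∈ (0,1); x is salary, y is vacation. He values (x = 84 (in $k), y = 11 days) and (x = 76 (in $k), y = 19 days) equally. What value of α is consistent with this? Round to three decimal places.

Indifference: 84^α · 11^(1−α) = 76^α · 19^(1−α).
Taking logs: α·ln 84 + (1−α)·ln 11 = α·ln 76 + (1−α)·ln 19, i.e. α·0.100083 = (1−α)·0.546544.
So α/(1−α) = (0.546544)/(0.100083) = 5.460907, and α = 5.460907/6.460907 ≈ 0.845.

α ≈ 0.845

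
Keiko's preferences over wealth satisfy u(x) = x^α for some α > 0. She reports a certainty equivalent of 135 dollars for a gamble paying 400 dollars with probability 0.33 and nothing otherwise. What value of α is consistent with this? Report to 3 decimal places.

EU(lottery) = 0.33·400^α + 0.67·0 = 0.33·400^α.
Setting u(135) equal to that: 135^α = 0.33·400^α ⇒ (135/400)^α = 0.33.
α = ln(0.33) / ln(135/400) = -1.108663/-1.086190 ≈ 1.021.

α ≈ 1.021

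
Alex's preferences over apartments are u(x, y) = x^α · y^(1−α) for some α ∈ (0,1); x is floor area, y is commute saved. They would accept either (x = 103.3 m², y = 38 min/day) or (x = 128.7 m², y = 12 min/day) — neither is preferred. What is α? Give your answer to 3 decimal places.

α ≈ 0.840

Indifference: 103.3^α · 38^(1−α) = 128.7^α · 12^(1−α).
Taking logs: α·ln 103.3 + (1−α)·ln 38 = α·ln 128.7 + (1−α)·ln 12, i.e. α·-0.219847 = (1−α)·-1.152680.
With A = -0.219847 and B = -1.152680: α·A = (1−α)·B, so α = B/(A+B) = -1.152680/-1.372527 ≈ 0.840.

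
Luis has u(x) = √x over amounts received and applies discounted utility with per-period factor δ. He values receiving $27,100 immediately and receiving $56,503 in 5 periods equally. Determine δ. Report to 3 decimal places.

The payoff in 5 periods is discounted by δ^5, so u(27100) = δ^5·u(56503) and δ^5 = u(27100)/u(56503).
With u(x) = √x: δ^5 = √27100/√56503 = √(27100/56503) = 0.69255.
Hence δ = (0.69255)^(1/5) = 0.92916.

δ ≈ 0.929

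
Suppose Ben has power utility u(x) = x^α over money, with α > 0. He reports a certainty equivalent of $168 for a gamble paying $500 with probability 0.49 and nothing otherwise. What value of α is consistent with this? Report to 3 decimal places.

Since u(0) = 0, the lottery's EU is 0.49·500^α.
Setting u(168) equal to that: 168^α = 0.49·500^α ⇒ (168/500)^α = 0.49.
Taking logs: α·ln(168/500) = ln(0.49), so α = -0.713350 / -1.090644 ≈ 0.654.

α ≈ 0.654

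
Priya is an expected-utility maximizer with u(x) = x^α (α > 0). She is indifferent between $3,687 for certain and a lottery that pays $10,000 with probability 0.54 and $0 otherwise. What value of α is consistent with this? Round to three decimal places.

The lottery's expected utility is 0.54·u(10000) + 0.46·u(0) = 0.54·10000^α (since u(0) = 0 for α > 0).
Equating: 3687^α = 0.54·10000^α, i.e. 0.3687^α = 0.54.
Take logs: α = ln 0.54 / ln(3687/10000) ≈ 0.61756.

α ≈ 0.618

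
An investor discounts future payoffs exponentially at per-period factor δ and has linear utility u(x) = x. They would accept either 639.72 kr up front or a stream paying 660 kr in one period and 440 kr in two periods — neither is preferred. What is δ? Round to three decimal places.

δ ≈ 0.670

Present value of the stream is 660·δ + 440·δ². Indifference gives 660δ + 440δ² = 639.72.
That is, 440δ² + 660δ − 639.72 = 0, a quadratic in δ.
The positive root is δ = [−660 + √(660² + 4·440·639.72)] / (2·440) = (−660 + 1249.603)/880 ≈ 0.670.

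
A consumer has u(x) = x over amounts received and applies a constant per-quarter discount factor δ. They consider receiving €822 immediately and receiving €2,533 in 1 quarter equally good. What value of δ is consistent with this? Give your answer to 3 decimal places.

Indifference means u(822) = δ · u(2533), so δ = u(822)/u(2533).
With u(x) = x: δ = 822/2533 = 0.32452.

δ ≈ 0.325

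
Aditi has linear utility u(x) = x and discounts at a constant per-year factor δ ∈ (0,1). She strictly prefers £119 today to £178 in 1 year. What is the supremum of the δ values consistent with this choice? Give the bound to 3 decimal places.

δ < 0.669

The preference means 119 > δ·178.
Dividing through by 178 gives δ < 0.66854.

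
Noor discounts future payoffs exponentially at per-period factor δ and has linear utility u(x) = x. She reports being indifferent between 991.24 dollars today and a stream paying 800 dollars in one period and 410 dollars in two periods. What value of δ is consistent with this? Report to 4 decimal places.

Present value of the stream is 800·δ + 410·δ². Indifference gives 800δ + 410δ² = 991.24.
Rearranged: 410δ² + 800δ − 991.24 = 0.
The positive root is δ = [−800 + √(800² + 4·410·991.24)] / (2·410) = (−800 + 1505.202)/820 ≈ 0.8600.

δ ≈ 0.8600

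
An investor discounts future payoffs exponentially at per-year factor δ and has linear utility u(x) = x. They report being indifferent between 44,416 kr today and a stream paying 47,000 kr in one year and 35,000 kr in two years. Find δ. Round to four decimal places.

δ ≈ 0.6400

The stream is worth 47000δ + 35000δ² today, so 47000δ + 35000δ² = 44416.
So 35000δ² + 47000δ − 44416 = 0.
δ = (−47000 + √(47000² + 4·35000·44416)) / (2·35000) = (−47000 + √8427240000.00) / 70000 ≈ 0.6400.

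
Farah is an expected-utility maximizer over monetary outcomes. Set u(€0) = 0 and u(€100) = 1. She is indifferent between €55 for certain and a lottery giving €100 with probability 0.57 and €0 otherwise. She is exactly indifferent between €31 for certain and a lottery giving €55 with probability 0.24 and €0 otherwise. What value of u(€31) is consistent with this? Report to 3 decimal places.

0.137

From the first indifference, u(€55) = 0.57·u(€100) + 0.43·u(€0) = 0.57·1 + 0.43·0 = 0.57.
Then u(€31) = 0.24·u(€55) + 0.76·u(€0) = 0.24·0.57 + 0.76·0.00 = 0.1368.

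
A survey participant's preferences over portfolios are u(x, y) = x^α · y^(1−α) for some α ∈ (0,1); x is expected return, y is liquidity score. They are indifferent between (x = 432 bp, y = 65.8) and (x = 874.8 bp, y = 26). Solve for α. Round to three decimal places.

α ≈ 0.568

Indifference: 432^α · 65.8^(1−α) = 874.8^α · 26^(1−α).
Rearrange to (432/874.8)^α = (26/65.8)^(1−α) and take logs: α·-0.705570 = (1−α)·-0.928523.
So α/(1−α) = (-0.928523)/(-0.705570) = 1.315990, and α = 1.315990/2.315990 ≈ 0.568.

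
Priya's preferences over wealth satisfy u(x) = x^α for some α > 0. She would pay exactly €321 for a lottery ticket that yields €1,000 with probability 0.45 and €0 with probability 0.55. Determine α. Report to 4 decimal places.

α ≈ 0.7027

The lottery's expected utility is 0.45·u(1000) + 0.55·u(0) = 0.45·1000^α (since u(0) = 0 for α > 0).
Setting u(321) equal to that: 321^α = 0.45·1000^α ⇒ (321/1000)^α = 0.45.
Take logs: α = ln 0.45 / ln(321/1000) ≈ 0.702717.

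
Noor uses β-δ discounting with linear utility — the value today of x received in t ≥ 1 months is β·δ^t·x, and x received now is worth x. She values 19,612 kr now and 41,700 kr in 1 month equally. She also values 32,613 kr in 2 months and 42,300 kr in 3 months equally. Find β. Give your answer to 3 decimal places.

β ≈ 0.610

From the later pair, β·δ^2·32613 = β·δ^3·42300; dividing through, δ = 32613/42300 = 0.77099.
Substituting δ into 19612 = β·δ·41700: β = 19612/(32150.404) ≈ 0.610.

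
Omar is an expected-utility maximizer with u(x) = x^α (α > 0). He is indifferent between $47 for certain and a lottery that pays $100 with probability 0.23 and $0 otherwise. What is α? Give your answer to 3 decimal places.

α ≈ 1.947

EU(lottery) = 0.23·100^α + 0.77·0 = 0.23·100^α.
Setting u(47) equal to that: 47^α = 0.23·100^α ⇒ (47/100)^α = 0.23.
Taking logs: α·ln(47/100) = ln(0.23), so α = -1.469676 / -0.755023 ≈ 1.947.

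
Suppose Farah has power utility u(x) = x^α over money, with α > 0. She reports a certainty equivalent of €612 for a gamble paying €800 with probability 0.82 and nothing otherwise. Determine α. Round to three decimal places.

Since u(0) = 0, the lottery's EU is 0.82·800^α.
Setting u(612) equal to that: 612^α = 0.82·800^α ⇒ (612/800)^α = 0.82.
α = ln(0.82) / ln(612/800) = -0.198451/-0.267879 ≈ 0.741.

α ≈ 0.741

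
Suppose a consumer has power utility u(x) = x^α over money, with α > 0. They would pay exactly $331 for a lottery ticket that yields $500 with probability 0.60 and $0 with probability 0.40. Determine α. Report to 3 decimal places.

EU(lottery) = 0.60·500^α + 0.40·0 = 0.60·500^α.
Indifference: 331^α = 0.60·500^α, so (331/500)^α = 0.60.
Take logs: α = ln 0.60 / ln(331/500) ≈ 1.23840.

α ≈ 1.238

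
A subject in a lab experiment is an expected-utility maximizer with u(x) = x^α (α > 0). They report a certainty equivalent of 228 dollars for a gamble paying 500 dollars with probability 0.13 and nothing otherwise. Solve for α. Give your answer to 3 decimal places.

α ≈ 2.598

The lottery's expected utility is 0.13·u(500) + 0.87·u(0) = 0.13·500^α (since u(0) = 0 for α > 0).
Indifference: 228^α = 0.13·500^α, so (228/500)^α = 0.13.
Taking logs: α·ln(228/500) = ln(0.13), so α = -2.040221 / -0.785262 ≈ 2.598.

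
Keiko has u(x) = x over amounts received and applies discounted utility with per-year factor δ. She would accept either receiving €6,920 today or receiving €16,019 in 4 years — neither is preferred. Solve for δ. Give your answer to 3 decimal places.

Equating discounted utilities: u(6920) = δ^4·u(16019) ⇒ δ^4 = u(6920)/u(16019).
With u(x) = x: δ^4 = 6920/16019 = 0.43199.
So δ = 0.43199^(1/4) ≈ 0.811.

δ ≈ 0.811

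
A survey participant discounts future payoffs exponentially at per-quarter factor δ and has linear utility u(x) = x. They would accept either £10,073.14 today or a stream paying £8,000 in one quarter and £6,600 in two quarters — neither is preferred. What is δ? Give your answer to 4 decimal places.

Equating present values: 10073.14 = 8000δ + 6600δ².
Rearranged: 6600δ² + 8000δ − 10073.14 = 0.
The positive root is δ = [−8000 + √(8000² + 4·6600·10073.14)] / (2·6600) = (−8000 + 18164.000)/13200 ≈ 0.7700.

δ ≈ 0.7700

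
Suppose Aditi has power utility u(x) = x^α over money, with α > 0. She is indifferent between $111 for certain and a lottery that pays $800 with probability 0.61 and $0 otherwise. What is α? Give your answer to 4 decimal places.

α ≈ 0.2503

Since u(0) = 0, the lottery's EU is 0.61·800^α.
Equating: 111^α = 0.61·800^α, i.e. 0.1388^α = 0.61.
Taking logs: α·ln(111/800) = ln(0.61), so α = -0.4942963 / -1.9750815 ≈ 0.2503.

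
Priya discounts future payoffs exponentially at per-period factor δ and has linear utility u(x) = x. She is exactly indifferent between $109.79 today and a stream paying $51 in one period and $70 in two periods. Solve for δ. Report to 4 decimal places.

δ ≈ 0.9400

Equating present values: 109.79 = 51δ + 70δ².
That is, 70δ² + 51δ − 109.79 = 0, a quadratic in δ.
δ = (−51 + √(51² + 4·70·109.79)) / (2·70) = (−51 + √33342.20) / 140 ≈ 0.9400.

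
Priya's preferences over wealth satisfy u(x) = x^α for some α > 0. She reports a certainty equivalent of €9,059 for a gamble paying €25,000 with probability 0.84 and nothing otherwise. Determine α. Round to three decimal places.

EU(lottery) = 0.84·25000^α + 0.16·0 = 0.84·25000^α.
Indifference: 9059^α = 0.84·25000^α, so (9059/25000)^α = 0.84.
Take logs: α = ln 0.84 / ln(9059/25000) ≈ 0.17176.

α ≈ 0.172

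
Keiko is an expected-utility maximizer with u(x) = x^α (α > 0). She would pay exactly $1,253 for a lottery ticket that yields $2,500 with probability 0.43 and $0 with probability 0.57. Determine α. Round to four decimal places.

Since u(0) = 0, the lottery's EU is 0.43·2500^α.
Setting u(1253) equal to that: 1253^α = 0.43·2500^α ⇒ (1253/2500)^α = 0.43.
Taking logs: α·ln(1253/2500) = ln(0.43), so α = -0.8439701 / -0.6907501 ≈ 1.2218.

α ≈ 1.2218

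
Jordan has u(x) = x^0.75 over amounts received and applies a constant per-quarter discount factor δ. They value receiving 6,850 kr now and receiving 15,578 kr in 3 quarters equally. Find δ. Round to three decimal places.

δ ≈ 0.814

The payoff in 3 quarters is discounted by δ^3, so u(6850) = δ^3·u(15578) and δ^3 = u(6850)/u(15578).
With u(x) = x^0.75: δ^3 = 6850^0.75/15578^0.75 = (6850/15578)^0.75 = 0.53999.
Hence δ = (0.53999)^(1/3) = 0.81432.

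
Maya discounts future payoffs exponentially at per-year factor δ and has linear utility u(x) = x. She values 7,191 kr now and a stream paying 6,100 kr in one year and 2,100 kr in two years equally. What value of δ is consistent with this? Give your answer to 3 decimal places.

Equating present values: 7191 = 6100δ + 2100δ².
So 2100δ² + 6100δ − 7191 = 0.
The positive root is δ = [−6100 + √(6100² + 4·2100·7191)] / (2·2100) = (−6100 + 9880.000)/4200 ≈ 0.900.

δ ≈ 0.900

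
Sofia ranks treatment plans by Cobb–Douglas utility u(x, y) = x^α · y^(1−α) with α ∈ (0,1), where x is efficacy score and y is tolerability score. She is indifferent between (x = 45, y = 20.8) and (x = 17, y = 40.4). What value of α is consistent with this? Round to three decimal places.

α ≈ 0.405

The Cobb–Douglas utilities coincide, so 45^α·20.8^(1−α) = 17^α·40.4^(1−α).
(45/17)^α = (40.4/20.8)^(1−α); take logs: α·ln(45/17) = (1−α)·ln(40.4/20.8), i.e. α·0.973449 = (1−α)·0.663877.
With A = 0.973449 and B = 0.663877: α·A = (1−α)·B, so α = B/(A+B) = 0.663877/1.637326 ≈ 0.405.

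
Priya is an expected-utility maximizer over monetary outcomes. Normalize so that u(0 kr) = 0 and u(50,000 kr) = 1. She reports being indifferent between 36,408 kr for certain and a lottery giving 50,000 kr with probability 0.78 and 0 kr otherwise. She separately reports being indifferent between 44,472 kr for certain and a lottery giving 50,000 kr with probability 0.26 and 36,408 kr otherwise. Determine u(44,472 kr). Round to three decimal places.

From the first indifference, u(36,408 kr) = 0.78·u(50,000 kr) + 0.22·u(0 kr) = 0.78·1 + 0.22·0 = 0.78.
Then u(44,472 kr) = 0.26·u(50,000 kr) + 0.74·u(36,408 kr) = 0.26·1.00 + 0.74·0.78 = 0.8372.

0.837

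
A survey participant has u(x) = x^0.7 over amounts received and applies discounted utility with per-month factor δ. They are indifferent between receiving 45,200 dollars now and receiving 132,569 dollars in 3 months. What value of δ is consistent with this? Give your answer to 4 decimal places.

δ ≈ 0.7780

Indifference means u(45200) = δ^3 · u(132569), so δ^3 = u(45200)/u(132569).
With u(x) = x^0.7: δ^3 = 45200^0.7/132569^0.7 = (45200/132569)^0.7 = 0.47086.
Hence δ = (0.47086)^(1/3) = 0.777969.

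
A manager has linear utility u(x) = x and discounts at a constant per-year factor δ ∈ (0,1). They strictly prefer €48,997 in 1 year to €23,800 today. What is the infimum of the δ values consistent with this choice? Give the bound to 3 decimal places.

δ > 0.486

The preference means 23800 < δ·48997.
Dividing through by 48997 gives δ > 0.48574.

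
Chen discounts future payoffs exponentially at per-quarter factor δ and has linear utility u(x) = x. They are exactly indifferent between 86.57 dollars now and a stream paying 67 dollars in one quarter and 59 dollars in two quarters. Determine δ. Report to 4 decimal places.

Equating present values: 86.57 = 67δ + 59δ².
So 59δ² + 67δ − 86.57 = 0.
By the quadratic formula (taking the positive root), δ = (−67 + √24919.52) / 118 ≈ 0.7700.

δ ≈ 0.7700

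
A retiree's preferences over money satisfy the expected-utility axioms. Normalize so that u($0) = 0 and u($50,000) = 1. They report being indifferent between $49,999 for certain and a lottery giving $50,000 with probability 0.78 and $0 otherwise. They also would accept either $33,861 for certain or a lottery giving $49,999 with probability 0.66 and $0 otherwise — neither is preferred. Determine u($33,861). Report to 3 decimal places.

0.515

From the first indifference, u($49,999) = 0.78·u($50,000) + 0.22·u($0) = 0.78·1 + 0.22·0 = 0.78.
The second indifference gives u($33,861) = 0.66·u($49,999) + 0.34·u($0) = 0.66·0.78 + 0.34·0.00 = 0.5148.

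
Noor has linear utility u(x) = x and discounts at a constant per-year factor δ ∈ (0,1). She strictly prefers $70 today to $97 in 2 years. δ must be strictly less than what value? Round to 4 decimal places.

Comparing present values: 70 > δ^2·97.
Dividing by 97: δ^2 < 0.72165. Both sides are positive, so the square root keeps the direction.
δ < (70/97)^(1/2) ≈ 0.8495.

δ < 0.8495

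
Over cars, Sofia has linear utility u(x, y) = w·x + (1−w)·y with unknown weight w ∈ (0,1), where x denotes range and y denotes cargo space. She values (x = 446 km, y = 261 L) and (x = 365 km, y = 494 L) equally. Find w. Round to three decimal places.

w = 0.742

Equating utilities: w·446 + (1−w)·261 = w·365 + (1−w)·494.
w·(446−365) = (1−w)·(494−261), i.e. w·81 = (1−w)·233.
The marginal rate of substitution is 233/81, so w = 233/(81+233) = 0.742.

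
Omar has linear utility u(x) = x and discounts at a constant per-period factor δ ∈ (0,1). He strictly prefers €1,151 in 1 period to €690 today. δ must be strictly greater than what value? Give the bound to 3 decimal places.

Comparing present values: 690 < δ·1151.
So δ > 690/1151 = 0.59948.

δ > 0.599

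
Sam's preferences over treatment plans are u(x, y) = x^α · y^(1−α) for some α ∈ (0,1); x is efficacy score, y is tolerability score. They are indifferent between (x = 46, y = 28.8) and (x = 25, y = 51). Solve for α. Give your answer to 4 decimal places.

α ≈ 0.4838

The Cobb–Douglas utilities coincide, so 46^α·28.8^(1−α) = 25^α·51^(1−α).
Rearrange to (46/25)^α = (51/28.8)^(1−α) and take logs: α·0.6097656 = (1−α)·0.5714502.
So α/(1−α) = (0.5714502)/(0.6097656) = 0.9371637, and α = 0.9371637/1.9371637 ≈ 0.4838.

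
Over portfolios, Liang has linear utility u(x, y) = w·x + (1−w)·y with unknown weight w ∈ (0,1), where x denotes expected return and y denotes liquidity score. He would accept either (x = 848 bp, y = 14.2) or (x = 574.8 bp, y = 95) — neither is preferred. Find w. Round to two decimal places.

w = 0.23

u(848,14.2) = u(574.8,95) means w·848 + (1−w)·14.2 = w·574.8 + (1−w)·95.
Rearranging, 273.2·w − 80.8·(1−w) = 0.
Hence w = 80.8/(273.2+80.8) = 80.8/354 = 0.23.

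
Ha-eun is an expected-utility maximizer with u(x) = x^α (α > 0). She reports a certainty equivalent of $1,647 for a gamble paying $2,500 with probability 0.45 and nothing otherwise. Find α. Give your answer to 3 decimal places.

α ≈ 1.913

Since u(0) = 0, the lottery's EU is 0.45·2500^α.
Equating: 1647^α = 0.45·2500^α, i.e. 0.6588^α = 0.45.
Take logs: α = ln 0.45 / ln(1647/2500) ≈ 1.91335.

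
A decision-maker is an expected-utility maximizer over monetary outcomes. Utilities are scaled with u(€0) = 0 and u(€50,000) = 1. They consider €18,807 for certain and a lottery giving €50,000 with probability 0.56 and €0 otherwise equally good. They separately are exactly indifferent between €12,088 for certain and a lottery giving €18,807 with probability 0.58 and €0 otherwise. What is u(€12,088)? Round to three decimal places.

0.325

First, u(€18,807) = 0.56·u(€50,000) + 0.44·u(€0) = 0.56.
Chaining: u(€12,088) = 0.58·0.56 + 0.42·0.00 = 0.3248.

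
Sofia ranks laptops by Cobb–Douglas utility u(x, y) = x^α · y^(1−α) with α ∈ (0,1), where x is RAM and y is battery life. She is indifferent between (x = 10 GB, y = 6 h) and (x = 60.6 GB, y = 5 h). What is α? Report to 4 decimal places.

α ≈ 0.0919

The Cobb–Douglas utilities coincide, so 10^α·6^(1−α) = 60.6^α·5^(1−α).
Rearrange to (10/60.6)^α = (5/6)^(1−α) and take logs: α·-1.8017098 = (1−α)·-0.1823216.
So α/(1−α) = (-0.1823216)/(-1.8017098) = 0.1011937, and α = 0.1011937/1.1011937 ≈ 0.0919.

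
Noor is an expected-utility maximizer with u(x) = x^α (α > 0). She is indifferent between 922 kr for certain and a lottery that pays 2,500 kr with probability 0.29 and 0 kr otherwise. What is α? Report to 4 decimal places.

Since u(0) = 0, the lottery's EU is 0.29·2500^α.
Indifference: 922^α = 0.29·2500^α, so (922/2500)^α = 0.29.
Take logs: α = ln 0.29 / ln(922/2500) ≈ 1.240976.

α ≈ 1.2410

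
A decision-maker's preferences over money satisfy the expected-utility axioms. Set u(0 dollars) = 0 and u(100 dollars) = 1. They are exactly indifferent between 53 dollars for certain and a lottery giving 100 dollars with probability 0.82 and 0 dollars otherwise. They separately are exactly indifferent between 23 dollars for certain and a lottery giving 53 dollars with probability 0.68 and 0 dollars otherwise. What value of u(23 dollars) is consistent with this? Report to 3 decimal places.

First, u(53 dollars) = 0.82·u(100 dollars) + 0.18·u(0 dollars) = 0.82.
Chaining: u(23 dollars) = 0.68·0.82 + 0.32·0.00 = 0.5576.

0.558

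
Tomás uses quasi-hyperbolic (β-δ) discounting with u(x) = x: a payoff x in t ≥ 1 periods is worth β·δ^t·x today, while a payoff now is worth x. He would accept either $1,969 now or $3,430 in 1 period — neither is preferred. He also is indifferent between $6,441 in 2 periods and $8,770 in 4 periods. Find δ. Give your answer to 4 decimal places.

δ ≈ 0.8570

Both payoffs in the second observation are in the future, so β drops out: δ^2·6441 = δ^4·8770 ⇒ δ^2 = 6441/8770 = 0.73444, so δ = 0.85699.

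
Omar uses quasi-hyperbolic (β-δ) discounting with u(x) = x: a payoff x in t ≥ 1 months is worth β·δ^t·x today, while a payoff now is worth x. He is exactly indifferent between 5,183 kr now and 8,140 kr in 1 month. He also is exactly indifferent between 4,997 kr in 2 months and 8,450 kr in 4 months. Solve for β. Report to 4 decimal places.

β ≈ 0.8280

Both payoffs in the second observation are in the future, so β drops out: δ^2·4997 = δ^4·8450 ⇒ δ^2 = 4997/8450 = 0.59136, so δ = 0.76900.
Now use the now-vs-future pair: 5183 = β·δ·8140 gives β = 5183/(0.76900·8140) ≈ 0.8280.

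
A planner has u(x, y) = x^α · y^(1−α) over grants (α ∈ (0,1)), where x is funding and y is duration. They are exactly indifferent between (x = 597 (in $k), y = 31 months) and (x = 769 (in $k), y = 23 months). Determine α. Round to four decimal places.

α ≈ 0.5411

Set the two utilities equal: 597^α·31^(1−α) = 769^α·23^(1−α).
Rearrange to (597/769)^α = (23/31)^(1−α) and take logs: α·-0.2531739 = (1−α)·-0.2984930.
With A = -0.2531739 and B = -0.2984930: α·A = (1−α)·B, so α = B/(A+B) = -0.2984930/-0.5516669 ≈ 0.5411.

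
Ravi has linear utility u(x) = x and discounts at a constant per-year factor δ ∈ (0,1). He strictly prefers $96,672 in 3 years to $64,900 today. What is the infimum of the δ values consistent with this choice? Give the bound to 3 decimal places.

δ > 0.876

Under u(x) = x this choice says 64900 < δ^3·96672.
So δ^3 > 64900/96672 = 0.67134; taking the cube root of both positive sides preserves the inequality.
δ > (64900/96672)^(1/3) ≈ 0.876.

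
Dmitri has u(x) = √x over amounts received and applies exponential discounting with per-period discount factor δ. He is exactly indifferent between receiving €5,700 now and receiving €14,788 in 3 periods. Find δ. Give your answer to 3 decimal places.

Equating discounted utilities: u(5700) = δ^3·u(14788) ⇒ δ^3 = u(5700)/u(14788).
Since u(x) = √x, δ^3 = √(5700/14788) = 0.62084.
So δ = 0.62084^(1/3) ≈ 0.853.

δ ≈ 0.853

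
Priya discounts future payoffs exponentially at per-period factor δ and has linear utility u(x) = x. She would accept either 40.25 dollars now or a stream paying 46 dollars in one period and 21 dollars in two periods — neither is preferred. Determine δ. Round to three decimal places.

The stream is worth 46δ + 21δ² today, so 46δ + 21δ² = 40.25.
That is, 21δ² + 46δ − 40.25 = 0, a quadratic in δ.
The positive root is δ = [−46 + √(46² + 4·21·40.25)] / (2·21) = (−46 + 74.142)/42 ≈ 0.670.

δ ≈ 0.670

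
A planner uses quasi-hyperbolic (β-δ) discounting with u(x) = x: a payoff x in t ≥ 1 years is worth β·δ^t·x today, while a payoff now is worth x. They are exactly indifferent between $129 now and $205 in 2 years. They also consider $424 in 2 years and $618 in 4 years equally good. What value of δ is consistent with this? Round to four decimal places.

δ ≈ 0.8283

The second indifference involves only future payoffs, so β cancels: β·δ^2·424 = β·δ^4·618, giving δ^2 = 424/618 = 0.68608, so δ = 0.82830.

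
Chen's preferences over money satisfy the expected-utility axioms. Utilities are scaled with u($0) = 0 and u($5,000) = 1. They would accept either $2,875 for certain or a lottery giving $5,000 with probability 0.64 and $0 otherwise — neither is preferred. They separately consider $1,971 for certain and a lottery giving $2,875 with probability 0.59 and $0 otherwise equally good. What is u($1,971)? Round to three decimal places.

0.378

From the first indifference, u($2,875) = 0.64·u($5,000) + 0.36·u($0) = 0.64·1 + 0.36·0 = 0.64.
The second indifference gives u($1,971) = 0.59·u($2,875) + 0.41·u($0) = 0.59·0.64 + 0.41·0.00 = 0.3776.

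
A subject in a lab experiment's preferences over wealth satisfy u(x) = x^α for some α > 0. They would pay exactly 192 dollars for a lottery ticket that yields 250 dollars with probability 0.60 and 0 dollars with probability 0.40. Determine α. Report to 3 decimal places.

Since u(0) = 0, the lottery's EU is 0.60·250^α.
Setting u(192) equal to that: 192^α = 0.60·250^α ⇒ (192/250)^α = 0.60.
Taking logs: α·ln(192/250) = ln(0.60), so α = -0.510826 / -0.263966 ≈ 1.935.

α ≈ 1.935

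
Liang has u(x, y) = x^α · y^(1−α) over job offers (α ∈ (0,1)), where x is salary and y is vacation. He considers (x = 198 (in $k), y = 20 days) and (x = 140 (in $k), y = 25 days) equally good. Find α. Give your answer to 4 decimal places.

α ≈ 0.3916

Set the two utilities equal: 198^α·20^(1−α) = 140^α·25^(1−α).
(198/140)^α = (25/20)^(1−α); take logs: α·ln(198/140) = (1−α)·ln(25/20), i.e. α·0.3466246 = (1−α)·0.2231436.
Thus α·(0.5697682) = 0.2231436, so α = 0.2231436/0.5697682 ≈ 0.3916.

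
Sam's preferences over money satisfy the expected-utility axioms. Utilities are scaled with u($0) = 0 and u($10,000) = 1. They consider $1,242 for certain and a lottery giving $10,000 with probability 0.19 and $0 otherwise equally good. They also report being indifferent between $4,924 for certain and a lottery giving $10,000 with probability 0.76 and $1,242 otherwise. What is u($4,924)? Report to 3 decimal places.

0.806

From the first indifference, u($1,242) = 0.19·u($10,000) + 0.81·u($0) = 0.19·1 + 0.81·0 = 0.19.
Then u($4,924) = 0.76·u($10,000) + 0.24·u($1,242) = 0.76·1.00 + 0.24·0.19 = 0.8056.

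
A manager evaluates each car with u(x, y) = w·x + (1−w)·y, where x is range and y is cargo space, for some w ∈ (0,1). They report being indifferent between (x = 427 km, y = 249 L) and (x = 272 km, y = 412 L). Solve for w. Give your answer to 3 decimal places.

Equating utilities: w·427 + (1−w)·249 = w·272 + (1−w)·412.
Collecting terms: w·155 = (1−w)·163.
So w/(1−w) = 163/155 = 1.0516, giving w = 163/(155+163) = 0.513.

w = 0.513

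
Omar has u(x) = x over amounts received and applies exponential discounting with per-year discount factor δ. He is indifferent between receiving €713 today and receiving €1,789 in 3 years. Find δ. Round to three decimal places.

δ ≈ 0.736

The payoff in 3 years is discounted by δ^3, so u(713) = δ^3·u(1789) and δ^3 = u(713)/u(1789).
With u(x) = x: δ^3 = 713/1789 = 0.39855.
So δ = 0.39855^(1/3) ≈ 0.736.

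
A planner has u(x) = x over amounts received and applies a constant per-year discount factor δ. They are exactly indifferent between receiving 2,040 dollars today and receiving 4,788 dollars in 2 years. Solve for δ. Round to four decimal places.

Indifference means u(2040) = δ^2 · u(4788), so δ^2 = u(2040)/u(4788).
With u(x) = x: δ^2 = 2040/4788 = 0.42607.
So δ = 0.42607^(1/2) ≈ 0.6527.

δ ≈ 0.6527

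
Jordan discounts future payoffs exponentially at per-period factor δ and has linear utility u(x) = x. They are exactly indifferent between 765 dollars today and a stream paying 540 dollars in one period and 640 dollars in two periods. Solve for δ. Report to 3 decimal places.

Present value of the stream is 540·δ + 640·δ². Indifference gives 540δ + 640δ² = 765.
That is, 640δ² + 540δ − 765 = 0, a quadratic in δ.
δ = (−540 + √(540² + 4·640·765)) / (2·640) = (−540 + √2250000.00) / 1280 ≈ 0.750.

δ ≈ 0.750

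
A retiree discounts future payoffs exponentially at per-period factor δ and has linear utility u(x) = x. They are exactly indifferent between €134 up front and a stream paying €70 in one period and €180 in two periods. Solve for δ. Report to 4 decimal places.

δ ≈ 0.6900

Equating present values: 134 = 70δ + 180δ².
So 180δ² + 70δ − 134 = 0.
δ = (−70 + √(70² + 4·180·134)) / (2·180) = (−70 + √101380.00) / 360 ≈ 0.6900.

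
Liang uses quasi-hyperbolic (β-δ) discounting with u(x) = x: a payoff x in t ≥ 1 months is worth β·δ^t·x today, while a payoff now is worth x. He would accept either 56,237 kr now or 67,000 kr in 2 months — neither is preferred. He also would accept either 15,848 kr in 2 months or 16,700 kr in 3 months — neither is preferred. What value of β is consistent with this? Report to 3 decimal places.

β ≈ 0.932

The second indifference involves only future payoffs, so β cancels: β·δ^2·15848 = β·δ^3·16700, giving δ = 15848/16700 = 0.94898.
The first indifference: 56237 = β·δ^2·67000, so β = 56237/(δ^2·67000) = 56237/(0.90057·67000) ≈ 0.932.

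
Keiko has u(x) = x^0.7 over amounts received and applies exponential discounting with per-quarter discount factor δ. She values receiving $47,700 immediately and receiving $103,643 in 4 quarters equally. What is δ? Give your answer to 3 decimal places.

δ ≈ 0.873

Equating discounted utilities: u(47700) = δ^4·u(103643) ⇒ δ^4 = u(47700)/u(103643).
Since u(x) = x^0.7, δ^4 = (47700/103643)^0.7 = 0.46023^0.7 = 0.58088.
So δ = 0.58088^(1/4) ≈ 0.873.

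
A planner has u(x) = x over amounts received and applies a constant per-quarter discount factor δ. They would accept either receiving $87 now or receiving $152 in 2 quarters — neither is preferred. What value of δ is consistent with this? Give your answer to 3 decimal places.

δ ≈ 0.757

Indifference means u(87) = δ^2 · u(152), so δ^2 = u(87)/u(152).
With u(x) = x: δ^2 = 87/152 = 0.57237.
So δ = 0.57237^(1/2) ≈ 0.757.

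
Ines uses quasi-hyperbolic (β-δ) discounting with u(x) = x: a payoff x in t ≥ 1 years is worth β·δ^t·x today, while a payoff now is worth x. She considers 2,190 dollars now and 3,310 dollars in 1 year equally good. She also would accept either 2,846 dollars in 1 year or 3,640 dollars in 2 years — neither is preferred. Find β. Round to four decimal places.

β ≈ 0.8462

The second indifference involves only future payoffs, so β cancels: β·δ^1·2846 = β·δ^2·3640, giving δ = 2846/3640 = 0.78187.
Now use the now-vs-future pair: 2190 = β·δ·3310 gives β = 2190/(0.78187·3310) ≈ 0.8462.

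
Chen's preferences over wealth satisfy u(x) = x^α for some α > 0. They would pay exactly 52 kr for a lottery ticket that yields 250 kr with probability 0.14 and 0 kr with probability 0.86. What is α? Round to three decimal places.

α ≈ 1.252

The lottery's expected utility is 0.14·u(250) + 0.86·u(0) = 0.14·250^α (since u(0) = 0 for α > 0).
Equating: 52^α = 0.14·250^α, i.e. 0.2080^α = 0.14.
Take logs: α = ln 0.14 / ln(52/250) ≈ 1.25213.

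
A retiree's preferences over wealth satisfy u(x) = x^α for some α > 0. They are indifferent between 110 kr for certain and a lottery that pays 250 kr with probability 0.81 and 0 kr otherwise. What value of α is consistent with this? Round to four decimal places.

The lottery's expected utility is 0.81·u(250) + 0.19·u(0) = 0.81·250^α (since u(0) = 0 for α > 0).
Indifference: 110^α = 0.81·250^α, so (110/250)^α = 0.81.
α = ln(0.81) / ln(110/250) = -0.2107210/-0.8209806 ≈ 0.2567.

α ≈ 0.2567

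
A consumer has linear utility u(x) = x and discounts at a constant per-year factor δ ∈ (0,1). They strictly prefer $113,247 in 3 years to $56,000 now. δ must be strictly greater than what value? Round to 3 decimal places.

The preference means 56000 < δ^3·113247.
Hence δ^3 > 56000/113247 = 0.49449, and x ↦ x^(1/3) is increasing on (0,∞).
δ > 0.49449^(1/3) = 0.791.

δ > 0.791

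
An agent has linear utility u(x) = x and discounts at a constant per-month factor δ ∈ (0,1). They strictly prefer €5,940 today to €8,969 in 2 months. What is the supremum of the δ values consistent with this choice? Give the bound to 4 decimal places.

Under u(x) = x this choice says 5940 > δ^2·8969.
Dividing by 8969: δ^2 < 0.66228. Both sides are positive, so the square root keeps the direction.
δ < 0.66228^(1/2) = 0.8138.

δ < 0.8138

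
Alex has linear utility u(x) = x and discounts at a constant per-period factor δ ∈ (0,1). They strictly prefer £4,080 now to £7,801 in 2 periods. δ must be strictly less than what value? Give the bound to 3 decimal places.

δ < 0.723

Under u(x) = x this choice says 4080 > δ^2·7801.
So δ^2 < 4080/7801 = 0.52301; taking the square root of both positive sides preserves the inequality.
δ < (4080/7801)^(1/2) ≈ 0.723.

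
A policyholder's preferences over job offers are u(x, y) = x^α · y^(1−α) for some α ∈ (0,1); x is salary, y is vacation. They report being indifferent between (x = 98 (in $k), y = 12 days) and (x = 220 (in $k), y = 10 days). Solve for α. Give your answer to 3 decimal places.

α ≈ 0.184

Indifference: 98^α · 12^(1−α) = 220^α · 10^(1−α).
Taking logs: α·ln 98 + (1−α)·ln 12 = α·ln 220 + (1−α)·ln 10, i.e. α·-0.808660 = (1−α)·-0.182322.
Thus α·(-0.990982) = -0.182322, so α = -0.182322/-0.990982 ≈ 0.184.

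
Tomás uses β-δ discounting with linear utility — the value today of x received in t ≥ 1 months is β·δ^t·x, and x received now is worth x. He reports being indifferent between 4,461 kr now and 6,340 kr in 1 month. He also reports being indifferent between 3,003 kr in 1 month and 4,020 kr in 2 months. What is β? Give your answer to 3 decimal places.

β ≈ 0.942

Both payoffs in the second observation are in the future, so β drops out: δ^1·3003 = δ^2·4020 ⇒ δ = 3003/4020 = 0.74701.
Substituting δ into 4461 = β·δ·6340: β = 4461/(4736.075) ≈ 0.942.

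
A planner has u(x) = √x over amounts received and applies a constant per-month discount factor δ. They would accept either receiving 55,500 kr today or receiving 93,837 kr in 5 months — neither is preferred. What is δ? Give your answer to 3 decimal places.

δ ≈ 0.949

The payoff in 5 months is discounted by δ^5, so u(55500) = δ^5·u(93837) and δ^5 = u(55500)/u(93837).
Since u(x) = √x, δ^5 = √(55500/93837) = 0.76906.
So δ = 0.76906^(1/5) ≈ 0.949.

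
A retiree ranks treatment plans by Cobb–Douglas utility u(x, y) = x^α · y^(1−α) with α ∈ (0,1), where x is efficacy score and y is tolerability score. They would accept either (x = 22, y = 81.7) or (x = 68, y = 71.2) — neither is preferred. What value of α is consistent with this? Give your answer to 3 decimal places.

Set the two utilities equal: 22^α·81.7^(1−α) = 68^α·71.2^(1−α).
(22/68)^α = (71.2/81.7)^(1−α); take logs: α·ln(22/68) = (1−α)·ln(71.2/81.7), i.e. α·-1.128465 = (1−α)·-0.137561.
So α/(1−α) = (-0.137561)/(-1.128465) = 0.121901, and α = 0.121901/1.121901 ≈ 0.109.

α ≈ 0.109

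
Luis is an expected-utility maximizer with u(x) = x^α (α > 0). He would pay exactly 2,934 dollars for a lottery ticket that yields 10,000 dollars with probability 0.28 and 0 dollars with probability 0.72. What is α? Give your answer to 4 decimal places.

α ≈ 1.0381

Since u(0) = 0, the lottery's EU is 0.28·10000^α.
Equating: 2934^α = 0.28·10000^α, i.e. 0.2934^α = 0.28.
α = ln(0.28) / ln(2934/10000) = -1.2729657/-1.2262184 ≈ 1.0381.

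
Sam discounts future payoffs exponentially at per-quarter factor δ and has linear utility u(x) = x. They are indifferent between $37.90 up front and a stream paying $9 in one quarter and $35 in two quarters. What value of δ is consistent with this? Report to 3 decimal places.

Present value of the stream is 9·δ + 35·δ². Indifference gives 9δ + 35δ² = 37.90.
Rearranged: 35δ² + 9δ − 37.90 = 0.
By the quadratic formula (taking the positive root), δ = (−9 + √5387.00) / 70 ≈ 0.920.

δ ≈ 0.920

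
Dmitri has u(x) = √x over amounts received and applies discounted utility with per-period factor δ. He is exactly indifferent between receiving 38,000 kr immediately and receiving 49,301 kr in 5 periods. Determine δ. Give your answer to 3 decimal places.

δ ≈ 0.974

Indifference means u(38000) = δ^5 · u(49301), so δ^5 = u(38000)/u(49301).
With u(x) = √x: δ^5 = √38000/√49301 = √(38000/49301) = 0.87794.
Hence δ = (0.87794)^(1/5) = 0.97430.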